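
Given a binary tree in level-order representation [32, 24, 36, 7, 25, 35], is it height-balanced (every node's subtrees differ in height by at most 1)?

Tree (level-order array): [32, 24, 36, 7, 25, 35]
Definition: a tree is height-balanced if, at every node, |h(left) - h(right)| <= 1 (empty subtree has height -1).
Bottom-up per-node check:
  node 7: h_left=-1, h_right=-1, diff=0 [OK], height=0
  node 25: h_left=-1, h_right=-1, diff=0 [OK], height=0
  node 24: h_left=0, h_right=0, diff=0 [OK], height=1
  node 35: h_left=-1, h_right=-1, diff=0 [OK], height=0
  node 36: h_left=0, h_right=-1, diff=1 [OK], height=1
  node 32: h_left=1, h_right=1, diff=0 [OK], height=2
All nodes satisfy the balance condition.
Result: Balanced


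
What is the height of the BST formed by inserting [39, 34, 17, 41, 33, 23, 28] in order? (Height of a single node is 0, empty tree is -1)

Insertion order: [39, 34, 17, 41, 33, 23, 28]
Tree (level-order array): [39, 34, 41, 17, None, None, None, None, 33, 23, None, None, 28]
Compute height bottom-up (empty subtree = -1):
  height(28) = 1 + max(-1, -1) = 0
  height(23) = 1 + max(-1, 0) = 1
  height(33) = 1 + max(1, -1) = 2
  height(17) = 1 + max(-1, 2) = 3
  height(34) = 1 + max(3, -1) = 4
  height(41) = 1 + max(-1, -1) = 0
  height(39) = 1 + max(4, 0) = 5
Height = 5


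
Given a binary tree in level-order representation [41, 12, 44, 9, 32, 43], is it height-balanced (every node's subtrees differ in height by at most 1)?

Tree (level-order array): [41, 12, 44, 9, 32, 43]
Definition: a tree is height-balanced if, at every node, |h(left) - h(right)| <= 1 (empty subtree has height -1).
Bottom-up per-node check:
  node 9: h_left=-1, h_right=-1, diff=0 [OK], height=0
  node 32: h_left=-1, h_right=-1, diff=0 [OK], height=0
  node 12: h_left=0, h_right=0, diff=0 [OK], height=1
  node 43: h_left=-1, h_right=-1, diff=0 [OK], height=0
  node 44: h_left=0, h_right=-1, diff=1 [OK], height=1
  node 41: h_left=1, h_right=1, diff=0 [OK], height=2
All nodes satisfy the balance condition.
Result: Balanced


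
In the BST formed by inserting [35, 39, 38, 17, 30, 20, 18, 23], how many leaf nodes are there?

Tree built from: [35, 39, 38, 17, 30, 20, 18, 23]
Tree (level-order array): [35, 17, 39, None, 30, 38, None, 20, None, None, None, 18, 23]
Rule: A leaf has 0 children.
Per-node child counts:
  node 35: 2 child(ren)
  node 17: 1 child(ren)
  node 30: 1 child(ren)
  node 20: 2 child(ren)
  node 18: 0 child(ren)
  node 23: 0 child(ren)
  node 39: 1 child(ren)
  node 38: 0 child(ren)
Matching nodes: [18, 23, 38]
Count of leaf nodes: 3


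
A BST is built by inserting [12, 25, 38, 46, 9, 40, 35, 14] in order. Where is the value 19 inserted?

Starting tree (level order): [12, 9, 25, None, None, 14, 38, None, None, 35, 46, None, None, 40]
Insertion path: 12 -> 25 -> 14
Result: insert 19 as right child of 14
Final tree (level order): [12, 9, 25, None, None, 14, 38, None, 19, 35, 46, None, None, None, None, 40]


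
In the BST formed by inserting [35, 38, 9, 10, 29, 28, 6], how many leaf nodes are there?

Tree built from: [35, 38, 9, 10, 29, 28, 6]
Tree (level-order array): [35, 9, 38, 6, 10, None, None, None, None, None, 29, 28]
Rule: A leaf has 0 children.
Per-node child counts:
  node 35: 2 child(ren)
  node 9: 2 child(ren)
  node 6: 0 child(ren)
  node 10: 1 child(ren)
  node 29: 1 child(ren)
  node 28: 0 child(ren)
  node 38: 0 child(ren)
Matching nodes: [6, 28, 38]
Count of leaf nodes: 3


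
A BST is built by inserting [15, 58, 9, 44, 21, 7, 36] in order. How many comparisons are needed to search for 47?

Search path for 47: 15 -> 58 -> 44
Found: False
Comparisons: 3


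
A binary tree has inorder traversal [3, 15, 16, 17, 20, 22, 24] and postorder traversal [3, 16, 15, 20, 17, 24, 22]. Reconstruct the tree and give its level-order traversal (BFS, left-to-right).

Inorder:   [3, 15, 16, 17, 20, 22, 24]
Postorder: [3, 16, 15, 20, 17, 24, 22]
Algorithm: postorder visits root last, so walk postorder right-to-left;
each value is the root of the current inorder slice — split it at that
value, recurse on the right subtree first, then the left.
Recursive splits:
  root=22; inorder splits into left=[3, 15, 16, 17, 20], right=[24]
  root=24; inorder splits into left=[], right=[]
  root=17; inorder splits into left=[3, 15, 16], right=[20]
  root=20; inorder splits into left=[], right=[]
  root=15; inorder splits into left=[3], right=[16]
  root=16; inorder splits into left=[], right=[]
  root=3; inorder splits into left=[], right=[]
Reconstructed level-order: [22, 17, 24, 15, 20, 3, 16]


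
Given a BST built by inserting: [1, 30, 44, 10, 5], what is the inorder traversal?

Tree insertion order: [1, 30, 44, 10, 5]
Tree (level-order array): [1, None, 30, 10, 44, 5]
Inorder traversal: [1, 5, 10, 30, 44]


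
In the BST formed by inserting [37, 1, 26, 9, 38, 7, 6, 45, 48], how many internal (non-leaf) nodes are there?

Tree built from: [37, 1, 26, 9, 38, 7, 6, 45, 48]
Tree (level-order array): [37, 1, 38, None, 26, None, 45, 9, None, None, 48, 7, None, None, None, 6]
Rule: An internal node has at least one child.
Per-node child counts:
  node 37: 2 child(ren)
  node 1: 1 child(ren)
  node 26: 1 child(ren)
  node 9: 1 child(ren)
  node 7: 1 child(ren)
  node 6: 0 child(ren)
  node 38: 1 child(ren)
  node 45: 1 child(ren)
  node 48: 0 child(ren)
Matching nodes: [37, 1, 26, 9, 7, 38, 45]
Count of internal (non-leaf) nodes: 7


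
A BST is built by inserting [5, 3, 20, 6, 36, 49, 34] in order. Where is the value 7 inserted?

Starting tree (level order): [5, 3, 20, None, None, 6, 36, None, None, 34, 49]
Insertion path: 5 -> 20 -> 6
Result: insert 7 as right child of 6
Final tree (level order): [5, 3, 20, None, None, 6, 36, None, 7, 34, 49]


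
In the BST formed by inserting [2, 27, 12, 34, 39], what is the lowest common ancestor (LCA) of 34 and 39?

Tree insertion order: [2, 27, 12, 34, 39]
Tree (level-order array): [2, None, 27, 12, 34, None, None, None, 39]
In a BST, the LCA of p=34, q=39 is the first node v on the
root-to-leaf path with p <= v <= q (go left if both < v, right if both > v).
Walk from root:
  at 2: both 34 and 39 > 2, go right
  at 27: both 34 and 39 > 27, go right
  at 34: 34 <= 34 <= 39, this is the LCA
LCA = 34


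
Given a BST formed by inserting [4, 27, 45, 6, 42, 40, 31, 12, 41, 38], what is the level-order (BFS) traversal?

Tree insertion order: [4, 27, 45, 6, 42, 40, 31, 12, 41, 38]
Tree (level-order array): [4, None, 27, 6, 45, None, 12, 42, None, None, None, 40, None, 31, 41, None, 38]
BFS from the root, enqueuing left then right child of each popped node:
  queue [4] -> pop 4, enqueue [27], visited so far: [4]
  queue [27] -> pop 27, enqueue [6, 45], visited so far: [4, 27]
  queue [6, 45] -> pop 6, enqueue [12], visited so far: [4, 27, 6]
  queue [45, 12] -> pop 45, enqueue [42], visited so far: [4, 27, 6, 45]
  queue [12, 42] -> pop 12, enqueue [none], visited so far: [4, 27, 6, 45, 12]
  queue [42] -> pop 42, enqueue [40], visited so far: [4, 27, 6, 45, 12, 42]
  queue [40] -> pop 40, enqueue [31, 41], visited so far: [4, 27, 6, 45, 12, 42, 40]
  queue [31, 41] -> pop 31, enqueue [38], visited so far: [4, 27, 6, 45, 12, 42, 40, 31]
  queue [41, 38] -> pop 41, enqueue [none], visited so far: [4, 27, 6, 45, 12, 42, 40, 31, 41]
  queue [38] -> pop 38, enqueue [none], visited so far: [4, 27, 6, 45, 12, 42, 40, 31, 41, 38]
Result: [4, 27, 6, 45, 12, 42, 40, 31, 41, 38]


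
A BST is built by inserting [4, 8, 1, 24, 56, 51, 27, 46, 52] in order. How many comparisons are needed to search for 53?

Search path for 53: 4 -> 8 -> 24 -> 56 -> 51 -> 52
Found: False
Comparisons: 6


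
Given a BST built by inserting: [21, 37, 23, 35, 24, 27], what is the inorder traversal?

Tree insertion order: [21, 37, 23, 35, 24, 27]
Tree (level-order array): [21, None, 37, 23, None, None, 35, 24, None, None, 27]
Inorder traversal: [21, 23, 24, 27, 35, 37]


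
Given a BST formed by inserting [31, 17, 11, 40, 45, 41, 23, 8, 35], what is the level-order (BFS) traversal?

Tree insertion order: [31, 17, 11, 40, 45, 41, 23, 8, 35]
Tree (level-order array): [31, 17, 40, 11, 23, 35, 45, 8, None, None, None, None, None, 41]
BFS from the root, enqueuing left then right child of each popped node:
  queue [31] -> pop 31, enqueue [17, 40], visited so far: [31]
  queue [17, 40] -> pop 17, enqueue [11, 23], visited so far: [31, 17]
  queue [40, 11, 23] -> pop 40, enqueue [35, 45], visited so far: [31, 17, 40]
  queue [11, 23, 35, 45] -> pop 11, enqueue [8], visited so far: [31, 17, 40, 11]
  queue [23, 35, 45, 8] -> pop 23, enqueue [none], visited so far: [31, 17, 40, 11, 23]
  queue [35, 45, 8] -> pop 35, enqueue [none], visited so far: [31, 17, 40, 11, 23, 35]
  queue [45, 8] -> pop 45, enqueue [41], visited so far: [31, 17, 40, 11, 23, 35, 45]
  queue [8, 41] -> pop 8, enqueue [none], visited so far: [31, 17, 40, 11, 23, 35, 45, 8]
  queue [41] -> pop 41, enqueue [none], visited so far: [31, 17, 40, 11, 23, 35, 45, 8, 41]
Result: [31, 17, 40, 11, 23, 35, 45, 8, 41]


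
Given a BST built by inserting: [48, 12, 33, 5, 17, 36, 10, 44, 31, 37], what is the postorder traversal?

Tree insertion order: [48, 12, 33, 5, 17, 36, 10, 44, 31, 37]
Tree (level-order array): [48, 12, None, 5, 33, None, 10, 17, 36, None, None, None, 31, None, 44, None, None, 37]
Postorder traversal: [10, 5, 31, 17, 37, 44, 36, 33, 12, 48]


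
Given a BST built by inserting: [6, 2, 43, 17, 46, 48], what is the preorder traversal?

Tree insertion order: [6, 2, 43, 17, 46, 48]
Tree (level-order array): [6, 2, 43, None, None, 17, 46, None, None, None, 48]
Preorder traversal: [6, 2, 43, 17, 46, 48]


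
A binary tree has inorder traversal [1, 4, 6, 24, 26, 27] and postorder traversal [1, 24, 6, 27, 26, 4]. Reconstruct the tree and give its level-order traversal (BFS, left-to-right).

Inorder:   [1, 4, 6, 24, 26, 27]
Postorder: [1, 24, 6, 27, 26, 4]
Algorithm: postorder visits root last, so walk postorder right-to-left;
each value is the root of the current inorder slice — split it at that
value, recurse on the right subtree first, then the left.
Recursive splits:
  root=4; inorder splits into left=[1], right=[6, 24, 26, 27]
  root=26; inorder splits into left=[6, 24], right=[27]
  root=27; inorder splits into left=[], right=[]
  root=6; inorder splits into left=[], right=[24]
  root=24; inorder splits into left=[], right=[]
  root=1; inorder splits into left=[], right=[]
Reconstructed level-order: [4, 1, 26, 6, 27, 24]


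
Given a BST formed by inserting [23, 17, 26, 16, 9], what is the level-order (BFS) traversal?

Tree insertion order: [23, 17, 26, 16, 9]
Tree (level-order array): [23, 17, 26, 16, None, None, None, 9]
BFS from the root, enqueuing left then right child of each popped node:
  queue [23] -> pop 23, enqueue [17, 26], visited so far: [23]
  queue [17, 26] -> pop 17, enqueue [16], visited so far: [23, 17]
  queue [26, 16] -> pop 26, enqueue [none], visited so far: [23, 17, 26]
  queue [16] -> pop 16, enqueue [9], visited so far: [23, 17, 26, 16]
  queue [9] -> pop 9, enqueue [none], visited so far: [23, 17, 26, 16, 9]
Result: [23, 17, 26, 16, 9]


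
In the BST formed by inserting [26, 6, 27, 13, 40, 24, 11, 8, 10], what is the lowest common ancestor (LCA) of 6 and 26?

Tree insertion order: [26, 6, 27, 13, 40, 24, 11, 8, 10]
Tree (level-order array): [26, 6, 27, None, 13, None, 40, 11, 24, None, None, 8, None, None, None, None, 10]
In a BST, the LCA of p=6, q=26 is the first node v on the
root-to-leaf path with p <= v <= q (go left if both < v, right if both > v).
Walk from root:
  at 26: 6 <= 26 <= 26, this is the LCA
LCA = 26


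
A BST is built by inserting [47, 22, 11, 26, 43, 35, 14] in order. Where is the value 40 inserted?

Starting tree (level order): [47, 22, None, 11, 26, None, 14, None, 43, None, None, 35]
Insertion path: 47 -> 22 -> 26 -> 43 -> 35
Result: insert 40 as right child of 35
Final tree (level order): [47, 22, None, 11, 26, None, 14, None, 43, None, None, 35, None, None, 40]


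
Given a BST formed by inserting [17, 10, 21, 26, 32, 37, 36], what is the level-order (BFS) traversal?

Tree insertion order: [17, 10, 21, 26, 32, 37, 36]
Tree (level-order array): [17, 10, 21, None, None, None, 26, None, 32, None, 37, 36]
BFS from the root, enqueuing left then right child of each popped node:
  queue [17] -> pop 17, enqueue [10, 21], visited so far: [17]
  queue [10, 21] -> pop 10, enqueue [none], visited so far: [17, 10]
  queue [21] -> pop 21, enqueue [26], visited so far: [17, 10, 21]
  queue [26] -> pop 26, enqueue [32], visited so far: [17, 10, 21, 26]
  queue [32] -> pop 32, enqueue [37], visited so far: [17, 10, 21, 26, 32]
  queue [37] -> pop 37, enqueue [36], visited so far: [17, 10, 21, 26, 32, 37]
  queue [36] -> pop 36, enqueue [none], visited so far: [17, 10, 21, 26, 32, 37, 36]
Result: [17, 10, 21, 26, 32, 37, 36]


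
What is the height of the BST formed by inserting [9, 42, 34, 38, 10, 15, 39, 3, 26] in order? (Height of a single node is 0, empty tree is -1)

Insertion order: [9, 42, 34, 38, 10, 15, 39, 3, 26]
Tree (level-order array): [9, 3, 42, None, None, 34, None, 10, 38, None, 15, None, 39, None, 26]
Compute height bottom-up (empty subtree = -1):
  height(3) = 1 + max(-1, -1) = 0
  height(26) = 1 + max(-1, -1) = 0
  height(15) = 1 + max(-1, 0) = 1
  height(10) = 1 + max(-1, 1) = 2
  height(39) = 1 + max(-1, -1) = 0
  height(38) = 1 + max(-1, 0) = 1
  height(34) = 1 + max(2, 1) = 3
  height(42) = 1 + max(3, -1) = 4
  height(9) = 1 + max(0, 4) = 5
Height = 5


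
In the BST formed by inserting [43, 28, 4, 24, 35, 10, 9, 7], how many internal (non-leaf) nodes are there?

Tree built from: [43, 28, 4, 24, 35, 10, 9, 7]
Tree (level-order array): [43, 28, None, 4, 35, None, 24, None, None, 10, None, 9, None, 7]
Rule: An internal node has at least one child.
Per-node child counts:
  node 43: 1 child(ren)
  node 28: 2 child(ren)
  node 4: 1 child(ren)
  node 24: 1 child(ren)
  node 10: 1 child(ren)
  node 9: 1 child(ren)
  node 7: 0 child(ren)
  node 35: 0 child(ren)
Matching nodes: [43, 28, 4, 24, 10, 9]
Count of internal (non-leaf) nodes: 6


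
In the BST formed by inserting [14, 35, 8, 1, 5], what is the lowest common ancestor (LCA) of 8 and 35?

Tree insertion order: [14, 35, 8, 1, 5]
Tree (level-order array): [14, 8, 35, 1, None, None, None, None, 5]
In a BST, the LCA of p=8, q=35 is the first node v on the
root-to-leaf path with p <= v <= q (go left if both < v, right if both > v).
Walk from root:
  at 14: 8 <= 14 <= 35, this is the LCA
LCA = 14


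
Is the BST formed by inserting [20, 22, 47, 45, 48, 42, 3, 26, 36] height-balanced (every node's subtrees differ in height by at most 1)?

Tree (level-order array): [20, 3, 22, None, None, None, 47, 45, 48, 42, None, None, None, 26, None, None, 36]
Definition: a tree is height-balanced if, at every node, |h(left) - h(right)| <= 1 (empty subtree has height -1).
Bottom-up per-node check:
  node 3: h_left=-1, h_right=-1, diff=0 [OK], height=0
  node 36: h_left=-1, h_right=-1, diff=0 [OK], height=0
  node 26: h_left=-1, h_right=0, diff=1 [OK], height=1
  node 42: h_left=1, h_right=-1, diff=2 [FAIL (|1--1|=2 > 1)], height=2
  node 45: h_left=2, h_right=-1, diff=3 [FAIL (|2--1|=3 > 1)], height=3
  node 48: h_left=-1, h_right=-1, diff=0 [OK], height=0
  node 47: h_left=3, h_right=0, diff=3 [FAIL (|3-0|=3 > 1)], height=4
  node 22: h_left=-1, h_right=4, diff=5 [FAIL (|-1-4|=5 > 1)], height=5
  node 20: h_left=0, h_right=5, diff=5 [FAIL (|0-5|=5 > 1)], height=6
Node 42 violates the condition: |1 - -1| = 2 > 1.
Result: Not balanced


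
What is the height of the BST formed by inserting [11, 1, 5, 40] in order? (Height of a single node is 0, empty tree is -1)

Insertion order: [11, 1, 5, 40]
Tree (level-order array): [11, 1, 40, None, 5]
Compute height bottom-up (empty subtree = -1):
  height(5) = 1 + max(-1, -1) = 0
  height(1) = 1 + max(-1, 0) = 1
  height(40) = 1 + max(-1, -1) = 0
  height(11) = 1 + max(1, 0) = 2
Height = 2


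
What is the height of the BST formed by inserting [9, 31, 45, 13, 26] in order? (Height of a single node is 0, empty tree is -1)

Insertion order: [9, 31, 45, 13, 26]
Tree (level-order array): [9, None, 31, 13, 45, None, 26]
Compute height bottom-up (empty subtree = -1):
  height(26) = 1 + max(-1, -1) = 0
  height(13) = 1 + max(-1, 0) = 1
  height(45) = 1 + max(-1, -1) = 0
  height(31) = 1 + max(1, 0) = 2
  height(9) = 1 + max(-1, 2) = 3
Height = 3


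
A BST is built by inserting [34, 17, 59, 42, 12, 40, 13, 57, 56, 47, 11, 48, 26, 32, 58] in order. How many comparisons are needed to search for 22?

Search path for 22: 34 -> 17 -> 26
Found: False
Comparisons: 3


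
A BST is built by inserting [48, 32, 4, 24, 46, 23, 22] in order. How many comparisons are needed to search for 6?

Search path for 6: 48 -> 32 -> 4 -> 24 -> 23 -> 22
Found: False
Comparisons: 6


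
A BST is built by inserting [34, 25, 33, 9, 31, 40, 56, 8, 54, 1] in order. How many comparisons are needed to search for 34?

Search path for 34: 34
Found: True
Comparisons: 1


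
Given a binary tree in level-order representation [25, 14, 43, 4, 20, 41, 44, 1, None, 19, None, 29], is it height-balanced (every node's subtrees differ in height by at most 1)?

Tree (level-order array): [25, 14, 43, 4, 20, 41, 44, 1, None, 19, None, 29]
Definition: a tree is height-balanced if, at every node, |h(left) - h(right)| <= 1 (empty subtree has height -1).
Bottom-up per-node check:
  node 1: h_left=-1, h_right=-1, diff=0 [OK], height=0
  node 4: h_left=0, h_right=-1, diff=1 [OK], height=1
  node 19: h_left=-1, h_right=-1, diff=0 [OK], height=0
  node 20: h_left=0, h_right=-1, diff=1 [OK], height=1
  node 14: h_left=1, h_right=1, diff=0 [OK], height=2
  node 29: h_left=-1, h_right=-1, diff=0 [OK], height=0
  node 41: h_left=0, h_right=-1, diff=1 [OK], height=1
  node 44: h_left=-1, h_right=-1, diff=0 [OK], height=0
  node 43: h_left=1, h_right=0, diff=1 [OK], height=2
  node 25: h_left=2, h_right=2, diff=0 [OK], height=3
All nodes satisfy the balance condition.
Result: Balanced


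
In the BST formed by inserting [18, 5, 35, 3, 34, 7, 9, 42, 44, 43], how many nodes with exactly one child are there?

Tree built from: [18, 5, 35, 3, 34, 7, 9, 42, 44, 43]
Tree (level-order array): [18, 5, 35, 3, 7, 34, 42, None, None, None, 9, None, None, None, 44, None, None, 43]
Rule: These are nodes with exactly 1 non-null child.
Per-node child counts:
  node 18: 2 child(ren)
  node 5: 2 child(ren)
  node 3: 0 child(ren)
  node 7: 1 child(ren)
  node 9: 0 child(ren)
  node 35: 2 child(ren)
  node 34: 0 child(ren)
  node 42: 1 child(ren)
  node 44: 1 child(ren)
  node 43: 0 child(ren)
Matching nodes: [7, 42, 44]
Count of nodes with exactly one child: 3


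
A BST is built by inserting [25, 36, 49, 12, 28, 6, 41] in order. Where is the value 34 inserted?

Starting tree (level order): [25, 12, 36, 6, None, 28, 49, None, None, None, None, 41]
Insertion path: 25 -> 36 -> 28
Result: insert 34 as right child of 28
Final tree (level order): [25, 12, 36, 6, None, 28, 49, None, None, None, 34, 41]


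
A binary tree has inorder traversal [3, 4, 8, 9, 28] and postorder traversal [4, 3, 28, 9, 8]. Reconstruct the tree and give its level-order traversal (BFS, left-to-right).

Inorder:   [3, 4, 8, 9, 28]
Postorder: [4, 3, 28, 9, 8]
Algorithm: postorder visits root last, so walk postorder right-to-left;
each value is the root of the current inorder slice — split it at that
value, recurse on the right subtree first, then the left.
Recursive splits:
  root=8; inorder splits into left=[3, 4], right=[9, 28]
  root=9; inorder splits into left=[], right=[28]
  root=28; inorder splits into left=[], right=[]
  root=3; inorder splits into left=[], right=[4]
  root=4; inorder splits into left=[], right=[]
Reconstructed level-order: [8, 3, 9, 4, 28]


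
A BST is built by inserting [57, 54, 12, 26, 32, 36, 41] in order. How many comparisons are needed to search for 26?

Search path for 26: 57 -> 54 -> 12 -> 26
Found: True
Comparisons: 4


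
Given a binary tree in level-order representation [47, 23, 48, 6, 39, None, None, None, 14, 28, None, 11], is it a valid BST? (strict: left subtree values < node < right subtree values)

Level-order array: [47, 23, 48, 6, 39, None, None, None, 14, 28, None, 11]
Validate using subtree bounds (lo, hi): at each node, require lo < value < hi,
then recurse left with hi=value and right with lo=value.
Preorder trace (stopping at first violation):
  at node 47 with bounds (-inf, +inf): OK
  at node 23 with bounds (-inf, 47): OK
  at node 6 with bounds (-inf, 23): OK
  at node 14 with bounds (6, 23): OK
  at node 11 with bounds (6, 14): OK
  at node 39 with bounds (23, 47): OK
  at node 28 with bounds (23, 39): OK
  at node 48 with bounds (47, +inf): OK
No violation found at any node.
Result: Valid BST


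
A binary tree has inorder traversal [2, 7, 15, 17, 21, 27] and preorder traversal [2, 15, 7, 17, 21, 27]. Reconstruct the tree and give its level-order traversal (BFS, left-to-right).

Inorder:  [2, 7, 15, 17, 21, 27]
Preorder: [2, 15, 7, 17, 21, 27]
Algorithm: preorder visits root first, so consume preorder in order;
for each root, split the current inorder slice at that value into
left-subtree inorder and right-subtree inorder, then recurse.
Recursive splits:
  root=2; inorder splits into left=[], right=[7, 15, 17, 21, 27]
  root=15; inorder splits into left=[7], right=[17, 21, 27]
  root=7; inorder splits into left=[], right=[]
  root=17; inorder splits into left=[], right=[21, 27]
  root=21; inorder splits into left=[], right=[27]
  root=27; inorder splits into left=[], right=[]
Reconstructed level-order: [2, 15, 7, 17, 21, 27]


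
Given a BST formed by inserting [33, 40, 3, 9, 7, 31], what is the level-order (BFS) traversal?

Tree insertion order: [33, 40, 3, 9, 7, 31]
Tree (level-order array): [33, 3, 40, None, 9, None, None, 7, 31]
BFS from the root, enqueuing left then right child of each popped node:
  queue [33] -> pop 33, enqueue [3, 40], visited so far: [33]
  queue [3, 40] -> pop 3, enqueue [9], visited so far: [33, 3]
  queue [40, 9] -> pop 40, enqueue [none], visited so far: [33, 3, 40]
  queue [9] -> pop 9, enqueue [7, 31], visited so far: [33, 3, 40, 9]
  queue [7, 31] -> pop 7, enqueue [none], visited so far: [33, 3, 40, 9, 7]
  queue [31] -> pop 31, enqueue [none], visited so far: [33, 3, 40, 9, 7, 31]
Result: [33, 3, 40, 9, 7, 31]


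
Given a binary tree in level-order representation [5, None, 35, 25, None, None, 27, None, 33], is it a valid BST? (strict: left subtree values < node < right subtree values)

Level-order array: [5, None, 35, 25, None, None, 27, None, 33]
Validate using subtree bounds (lo, hi): at each node, require lo < value < hi,
then recurse left with hi=value and right with lo=value.
Preorder trace (stopping at first violation):
  at node 5 with bounds (-inf, +inf): OK
  at node 35 with bounds (5, +inf): OK
  at node 25 with bounds (5, 35): OK
  at node 27 with bounds (25, 35): OK
  at node 33 with bounds (27, 35): OK
No violation found at any node.
Result: Valid BST


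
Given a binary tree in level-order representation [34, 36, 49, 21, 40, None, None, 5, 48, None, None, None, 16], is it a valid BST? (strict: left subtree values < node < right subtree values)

Level-order array: [34, 36, 49, 21, 40, None, None, 5, 48, None, None, None, 16]
Validate using subtree bounds (lo, hi): at each node, require lo < value < hi,
then recurse left with hi=value and right with lo=value.
Preorder trace (stopping at first violation):
  at node 34 with bounds (-inf, +inf): OK
  at node 36 with bounds (-inf, 34): VIOLATION
Node 36 violates its bound: not (-inf < 36 < 34).
Result: Not a valid BST


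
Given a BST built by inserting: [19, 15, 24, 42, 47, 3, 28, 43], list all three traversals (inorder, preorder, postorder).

Tree insertion order: [19, 15, 24, 42, 47, 3, 28, 43]
Tree (level-order array): [19, 15, 24, 3, None, None, 42, None, None, 28, 47, None, None, 43]
Inorder (L, root, R): [3, 15, 19, 24, 28, 42, 43, 47]
Preorder (root, L, R): [19, 15, 3, 24, 42, 28, 47, 43]
Postorder (L, R, root): [3, 15, 28, 43, 47, 42, 24, 19]


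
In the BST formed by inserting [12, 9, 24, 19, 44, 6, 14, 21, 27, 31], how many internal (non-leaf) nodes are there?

Tree built from: [12, 9, 24, 19, 44, 6, 14, 21, 27, 31]
Tree (level-order array): [12, 9, 24, 6, None, 19, 44, None, None, 14, 21, 27, None, None, None, None, None, None, 31]
Rule: An internal node has at least one child.
Per-node child counts:
  node 12: 2 child(ren)
  node 9: 1 child(ren)
  node 6: 0 child(ren)
  node 24: 2 child(ren)
  node 19: 2 child(ren)
  node 14: 0 child(ren)
  node 21: 0 child(ren)
  node 44: 1 child(ren)
  node 27: 1 child(ren)
  node 31: 0 child(ren)
Matching nodes: [12, 9, 24, 19, 44, 27]
Count of internal (non-leaf) nodes: 6


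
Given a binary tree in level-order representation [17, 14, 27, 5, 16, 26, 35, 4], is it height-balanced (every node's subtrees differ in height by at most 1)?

Tree (level-order array): [17, 14, 27, 5, 16, 26, 35, 4]
Definition: a tree is height-balanced if, at every node, |h(left) - h(right)| <= 1 (empty subtree has height -1).
Bottom-up per-node check:
  node 4: h_left=-1, h_right=-1, diff=0 [OK], height=0
  node 5: h_left=0, h_right=-1, diff=1 [OK], height=1
  node 16: h_left=-1, h_right=-1, diff=0 [OK], height=0
  node 14: h_left=1, h_right=0, diff=1 [OK], height=2
  node 26: h_left=-1, h_right=-1, diff=0 [OK], height=0
  node 35: h_left=-1, h_right=-1, diff=0 [OK], height=0
  node 27: h_left=0, h_right=0, diff=0 [OK], height=1
  node 17: h_left=2, h_right=1, diff=1 [OK], height=3
All nodes satisfy the balance condition.
Result: Balanced


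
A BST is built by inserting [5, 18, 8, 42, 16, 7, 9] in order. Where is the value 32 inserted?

Starting tree (level order): [5, None, 18, 8, 42, 7, 16, None, None, None, None, 9]
Insertion path: 5 -> 18 -> 42
Result: insert 32 as left child of 42
Final tree (level order): [5, None, 18, 8, 42, 7, 16, 32, None, None, None, 9]


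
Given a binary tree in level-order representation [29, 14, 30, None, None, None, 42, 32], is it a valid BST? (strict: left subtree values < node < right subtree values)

Level-order array: [29, 14, 30, None, None, None, 42, 32]
Validate using subtree bounds (lo, hi): at each node, require lo < value < hi,
then recurse left with hi=value and right with lo=value.
Preorder trace (stopping at first violation):
  at node 29 with bounds (-inf, +inf): OK
  at node 14 with bounds (-inf, 29): OK
  at node 30 with bounds (29, +inf): OK
  at node 42 with bounds (30, +inf): OK
  at node 32 with bounds (30, 42): OK
No violation found at any node.
Result: Valid BST


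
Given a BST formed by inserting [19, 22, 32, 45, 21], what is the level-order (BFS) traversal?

Tree insertion order: [19, 22, 32, 45, 21]
Tree (level-order array): [19, None, 22, 21, 32, None, None, None, 45]
BFS from the root, enqueuing left then right child of each popped node:
  queue [19] -> pop 19, enqueue [22], visited so far: [19]
  queue [22] -> pop 22, enqueue [21, 32], visited so far: [19, 22]
  queue [21, 32] -> pop 21, enqueue [none], visited so far: [19, 22, 21]
  queue [32] -> pop 32, enqueue [45], visited so far: [19, 22, 21, 32]
  queue [45] -> pop 45, enqueue [none], visited so far: [19, 22, 21, 32, 45]
Result: [19, 22, 21, 32, 45]


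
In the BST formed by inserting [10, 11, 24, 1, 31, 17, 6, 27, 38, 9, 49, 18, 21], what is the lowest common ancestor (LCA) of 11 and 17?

Tree insertion order: [10, 11, 24, 1, 31, 17, 6, 27, 38, 9, 49, 18, 21]
Tree (level-order array): [10, 1, 11, None, 6, None, 24, None, 9, 17, 31, None, None, None, 18, 27, 38, None, 21, None, None, None, 49]
In a BST, the LCA of p=11, q=17 is the first node v on the
root-to-leaf path with p <= v <= q (go left if both < v, right if both > v).
Walk from root:
  at 10: both 11 and 17 > 10, go right
  at 11: 11 <= 11 <= 17, this is the LCA
LCA = 11


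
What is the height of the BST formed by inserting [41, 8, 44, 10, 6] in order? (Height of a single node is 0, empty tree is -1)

Insertion order: [41, 8, 44, 10, 6]
Tree (level-order array): [41, 8, 44, 6, 10]
Compute height bottom-up (empty subtree = -1):
  height(6) = 1 + max(-1, -1) = 0
  height(10) = 1 + max(-1, -1) = 0
  height(8) = 1 + max(0, 0) = 1
  height(44) = 1 + max(-1, -1) = 0
  height(41) = 1 + max(1, 0) = 2
Height = 2


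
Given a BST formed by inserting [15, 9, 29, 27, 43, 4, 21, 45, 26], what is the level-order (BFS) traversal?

Tree insertion order: [15, 9, 29, 27, 43, 4, 21, 45, 26]
Tree (level-order array): [15, 9, 29, 4, None, 27, 43, None, None, 21, None, None, 45, None, 26]
BFS from the root, enqueuing left then right child of each popped node:
  queue [15] -> pop 15, enqueue [9, 29], visited so far: [15]
  queue [9, 29] -> pop 9, enqueue [4], visited so far: [15, 9]
  queue [29, 4] -> pop 29, enqueue [27, 43], visited so far: [15, 9, 29]
  queue [4, 27, 43] -> pop 4, enqueue [none], visited so far: [15, 9, 29, 4]
  queue [27, 43] -> pop 27, enqueue [21], visited so far: [15, 9, 29, 4, 27]
  queue [43, 21] -> pop 43, enqueue [45], visited so far: [15, 9, 29, 4, 27, 43]
  queue [21, 45] -> pop 21, enqueue [26], visited so far: [15, 9, 29, 4, 27, 43, 21]
  queue [45, 26] -> pop 45, enqueue [none], visited so far: [15, 9, 29, 4, 27, 43, 21, 45]
  queue [26] -> pop 26, enqueue [none], visited so far: [15, 9, 29, 4, 27, 43, 21, 45, 26]
Result: [15, 9, 29, 4, 27, 43, 21, 45, 26]


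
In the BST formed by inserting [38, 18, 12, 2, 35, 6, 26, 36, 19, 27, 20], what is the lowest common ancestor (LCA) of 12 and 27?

Tree insertion order: [38, 18, 12, 2, 35, 6, 26, 36, 19, 27, 20]
Tree (level-order array): [38, 18, None, 12, 35, 2, None, 26, 36, None, 6, 19, 27, None, None, None, None, None, 20]
In a BST, the LCA of p=12, q=27 is the first node v on the
root-to-leaf path with p <= v <= q (go left if both < v, right if both > v).
Walk from root:
  at 38: both 12 and 27 < 38, go left
  at 18: 12 <= 18 <= 27, this is the LCA
LCA = 18


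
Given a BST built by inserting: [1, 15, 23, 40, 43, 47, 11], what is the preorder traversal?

Tree insertion order: [1, 15, 23, 40, 43, 47, 11]
Tree (level-order array): [1, None, 15, 11, 23, None, None, None, 40, None, 43, None, 47]
Preorder traversal: [1, 15, 11, 23, 40, 43, 47]


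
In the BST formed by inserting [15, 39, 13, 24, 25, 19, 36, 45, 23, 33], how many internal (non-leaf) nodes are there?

Tree built from: [15, 39, 13, 24, 25, 19, 36, 45, 23, 33]
Tree (level-order array): [15, 13, 39, None, None, 24, 45, 19, 25, None, None, None, 23, None, 36, None, None, 33]
Rule: An internal node has at least one child.
Per-node child counts:
  node 15: 2 child(ren)
  node 13: 0 child(ren)
  node 39: 2 child(ren)
  node 24: 2 child(ren)
  node 19: 1 child(ren)
  node 23: 0 child(ren)
  node 25: 1 child(ren)
  node 36: 1 child(ren)
  node 33: 0 child(ren)
  node 45: 0 child(ren)
Matching nodes: [15, 39, 24, 19, 25, 36]
Count of internal (non-leaf) nodes: 6


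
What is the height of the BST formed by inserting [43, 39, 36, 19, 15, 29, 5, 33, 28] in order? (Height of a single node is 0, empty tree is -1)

Insertion order: [43, 39, 36, 19, 15, 29, 5, 33, 28]
Tree (level-order array): [43, 39, None, 36, None, 19, None, 15, 29, 5, None, 28, 33]
Compute height bottom-up (empty subtree = -1):
  height(5) = 1 + max(-1, -1) = 0
  height(15) = 1 + max(0, -1) = 1
  height(28) = 1 + max(-1, -1) = 0
  height(33) = 1 + max(-1, -1) = 0
  height(29) = 1 + max(0, 0) = 1
  height(19) = 1 + max(1, 1) = 2
  height(36) = 1 + max(2, -1) = 3
  height(39) = 1 + max(3, -1) = 4
  height(43) = 1 + max(4, -1) = 5
Height = 5


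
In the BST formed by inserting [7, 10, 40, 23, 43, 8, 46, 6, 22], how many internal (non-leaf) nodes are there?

Tree built from: [7, 10, 40, 23, 43, 8, 46, 6, 22]
Tree (level-order array): [7, 6, 10, None, None, 8, 40, None, None, 23, 43, 22, None, None, 46]
Rule: An internal node has at least one child.
Per-node child counts:
  node 7: 2 child(ren)
  node 6: 0 child(ren)
  node 10: 2 child(ren)
  node 8: 0 child(ren)
  node 40: 2 child(ren)
  node 23: 1 child(ren)
  node 22: 0 child(ren)
  node 43: 1 child(ren)
  node 46: 0 child(ren)
Matching nodes: [7, 10, 40, 23, 43]
Count of internal (non-leaf) nodes: 5


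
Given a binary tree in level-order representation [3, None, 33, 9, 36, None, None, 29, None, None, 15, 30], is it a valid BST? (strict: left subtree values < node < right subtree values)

Level-order array: [3, None, 33, 9, 36, None, None, 29, None, None, 15, 30]
Validate using subtree bounds (lo, hi): at each node, require lo < value < hi,
then recurse left with hi=value and right with lo=value.
Preorder trace (stopping at first violation):
  at node 3 with bounds (-inf, +inf): OK
  at node 33 with bounds (3, +inf): OK
  at node 9 with bounds (3, 33): OK
  at node 36 with bounds (33, +inf): OK
  at node 29 with bounds (33, 36): VIOLATION
Node 29 violates its bound: not (33 < 29 < 36).
Result: Not a valid BST


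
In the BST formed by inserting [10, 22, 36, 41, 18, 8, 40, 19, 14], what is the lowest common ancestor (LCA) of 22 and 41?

Tree insertion order: [10, 22, 36, 41, 18, 8, 40, 19, 14]
Tree (level-order array): [10, 8, 22, None, None, 18, 36, 14, 19, None, 41, None, None, None, None, 40]
In a BST, the LCA of p=22, q=41 is the first node v on the
root-to-leaf path with p <= v <= q (go left if both < v, right if both > v).
Walk from root:
  at 10: both 22 and 41 > 10, go right
  at 22: 22 <= 22 <= 41, this is the LCA
LCA = 22


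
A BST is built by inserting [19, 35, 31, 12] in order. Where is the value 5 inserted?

Starting tree (level order): [19, 12, 35, None, None, 31]
Insertion path: 19 -> 12
Result: insert 5 as left child of 12
Final tree (level order): [19, 12, 35, 5, None, 31]


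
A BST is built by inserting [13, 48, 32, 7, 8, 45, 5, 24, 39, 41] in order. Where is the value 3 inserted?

Starting tree (level order): [13, 7, 48, 5, 8, 32, None, None, None, None, None, 24, 45, None, None, 39, None, None, 41]
Insertion path: 13 -> 7 -> 5
Result: insert 3 as left child of 5
Final tree (level order): [13, 7, 48, 5, 8, 32, None, 3, None, None, None, 24, 45, None, None, None, None, 39, None, None, 41]


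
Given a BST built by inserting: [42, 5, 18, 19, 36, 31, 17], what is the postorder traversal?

Tree insertion order: [42, 5, 18, 19, 36, 31, 17]
Tree (level-order array): [42, 5, None, None, 18, 17, 19, None, None, None, 36, 31]
Postorder traversal: [17, 31, 36, 19, 18, 5, 42]


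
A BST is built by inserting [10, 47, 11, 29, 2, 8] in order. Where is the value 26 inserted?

Starting tree (level order): [10, 2, 47, None, 8, 11, None, None, None, None, 29]
Insertion path: 10 -> 47 -> 11 -> 29
Result: insert 26 as left child of 29
Final tree (level order): [10, 2, 47, None, 8, 11, None, None, None, None, 29, 26]


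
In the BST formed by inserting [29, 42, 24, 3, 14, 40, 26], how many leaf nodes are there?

Tree built from: [29, 42, 24, 3, 14, 40, 26]
Tree (level-order array): [29, 24, 42, 3, 26, 40, None, None, 14]
Rule: A leaf has 0 children.
Per-node child counts:
  node 29: 2 child(ren)
  node 24: 2 child(ren)
  node 3: 1 child(ren)
  node 14: 0 child(ren)
  node 26: 0 child(ren)
  node 42: 1 child(ren)
  node 40: 0 child(ren)
Matching nodes: [14, 26, 40]
Count of leaf nodes: 3


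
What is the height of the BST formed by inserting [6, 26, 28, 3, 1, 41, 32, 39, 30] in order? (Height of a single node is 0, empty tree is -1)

Insertion order: [6, 26, 28, 3, 1, 41, 32, 39, 30]
Tree (level-order array): [6, 3, 26, 1, None, None, 28, None, None, None, 41, 32, None, 30, 39]
Compute height bottom-up (empty subtree = -1):
  height(1) = 1 + max(-1, -1) = 0
  height(3) = 1 + max(0, -1) = 1
  height(30) = 1 + max(-1, -1) = 0
  height(39) = 1 + max(-1, -1) = 0
  height(32) = 1 + max(0, 0) = 1
  height(41) = 1 + max(1, -1) = 2
  height(28) = 1 + max(-1, 2) = 3
  height(26) = 1 + max(-1, 3) = 4
  height(6) = 1 + max(1, 4) = 5
Height = 5


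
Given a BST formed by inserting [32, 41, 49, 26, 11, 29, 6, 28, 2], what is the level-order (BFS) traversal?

Tree insertion order: [32, 41, 49, 26, 11, 29, 6, 28, 2]
Tree (level-order array): [32, 26, 41, 11, 29, None, 49, 6, None, 28, None, None, None, 2]
BFS from the root, enqueuing left then right child of each popped node:
  queue [32] -> pop 32, enqueue [26, 41], visited so far: [32]
  queue [26, 41] -> pop 26, enqueue [11, 29], visited so far: [32, 26]
  queue [41, 11, 29] -> pop 41, enqueue [49], visited so far: [32, 26, 41]
  queue [11, 29, 49] -> pop 11, enqueue [6], visited so far: [32, 26, 41, 11]
  queue [29, 49, 6] -> pop 29, enqueue [28], visited so far: [32, 26, 41, 11, 29]
  queue [49, 6, 28] -> pop 49, enqueue [none], visited so far: [32, 26, 41, 11, 29, 49]
  queue [6, 28] -> pop 6, enqueue [2], visited so far: [32, 26, 41, 11, 29, 49, 6]
  queue [28, 2] -> pop 28, enqueue [none], visited so far: [32, 26, 41, 11, 29, 49, 6, 28]
  queue [2] -> pop 2, enqueue [none], visited so far: [32, 26, 41, 11, 29, 49, 6, 28, 2]
Result: [32, 26, 41, 11, 29, 49, 6, 28, 2]


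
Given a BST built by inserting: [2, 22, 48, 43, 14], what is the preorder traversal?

Tree insertion order: [2, 22, 48, 43, 14]
Tree (level-order array): [2, None, 22, 14, 48, None, None, 43]
Preorder traversal: [2, 22, 14, 48, 43]


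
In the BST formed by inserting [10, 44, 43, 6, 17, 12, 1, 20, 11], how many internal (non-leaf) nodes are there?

Tree built from: [10, 44, 43, 6, 17, 12, 1, 20, 11]
Tree (level-order array): [10, 6, 44, 1, None, 43, None, None, None, 17, None, 12, 20, 11]
Rule: An internal node has at least one child.
Per-node child counts:
  node 10: 2 child(ren)
  node 6: 1 child(ren)
  node 1: 0 child(ren)
  node 44: 1 child(ren)
  node 43: 1 child(ren)
  node 17: 2 child(ren)
  node 12: 1 child(ren)
  node 11: 0 child(ren)
  node 20: 0 child(ren)
Matching nodes: [10, 6, 44, 43, 17, 12]
Count of internal (non-leaf) nodes: 6


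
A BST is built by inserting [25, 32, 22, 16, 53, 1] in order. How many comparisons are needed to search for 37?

Search path for 37: 25 -> 32 -> 53
Found: False
Comparisons: 3


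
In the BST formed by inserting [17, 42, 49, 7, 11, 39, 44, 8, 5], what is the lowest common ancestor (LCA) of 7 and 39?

Tree insertion order: [17, 42, 49, 7, 11, 39, 44, 8, 5]
Tree (level-order array): [17, 7, 42, 5, 11, 39, 49, None, None, 8, None, None, None, 44]
In a BST, the LCA of p=7, q=39 is the first node v on the
root-to-leaf path with p <= v <= q (go left if both < v, right if both > v).
Walk from root:
  at 17: 7 <= 17 <= 39, this is the LCA
LCA = 17


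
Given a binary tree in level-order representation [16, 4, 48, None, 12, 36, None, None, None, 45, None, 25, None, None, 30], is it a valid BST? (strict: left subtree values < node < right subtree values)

Level-order array: [16, 4, 48, None, 12, 36, None, None, None, 45, None, 25, None, None, 30]
Validate using subtree bounds (lo, hi): at each node, require lo < value < hi,
then recurse left with hi=value and right with lo=value.
Preorder trace (stopping at first violation):
  at node 16 with bounds (-inf, +inf): OK
  at node 4 with bounds (-inf, 16): OK
  at node 12 with bounds (4, 16): OK
  at node 48 with bounds (16, +inf): OK
  at node 36 with bounds (16, 48): OK
  at node 45 with bounds (16, 36): VIOLATION
Node 45 violates its bound: not (16 < 45 < 36).
Result: Not a valid BST


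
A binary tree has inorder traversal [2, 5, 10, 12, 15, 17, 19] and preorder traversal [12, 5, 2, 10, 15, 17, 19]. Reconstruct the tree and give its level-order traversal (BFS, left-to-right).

Inorder:  [2, 5, 10, 12, 15, 17, 19]
Preorder: [12, 5, 2, 10, 15, 17, 19]
Algorithm: preorder visits root first, so consume preorder in order;
for each root, split the current inorder slice at that value into
left-subtree inorder and right-subtree inorder, then recurse.
Recursive splits:
  root=12; inorder splits into left=[2, 5, 10], right=[15, 17, 19]
  root=5; inorder splits into left=[2], right=[10]
  root=2; inorder splits into left=[], right=[]
  root=10; inorder splits into left=[], right=[]
  root=15; inorder splits into left=[], right=[17, 19]
  root=17; inorder splits into left=[], right=[19]
  root=19; inorder splits into left=[], right=[]
Reconstructed level-order: [12, 5, 15, 2, 10, 17, 19]
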